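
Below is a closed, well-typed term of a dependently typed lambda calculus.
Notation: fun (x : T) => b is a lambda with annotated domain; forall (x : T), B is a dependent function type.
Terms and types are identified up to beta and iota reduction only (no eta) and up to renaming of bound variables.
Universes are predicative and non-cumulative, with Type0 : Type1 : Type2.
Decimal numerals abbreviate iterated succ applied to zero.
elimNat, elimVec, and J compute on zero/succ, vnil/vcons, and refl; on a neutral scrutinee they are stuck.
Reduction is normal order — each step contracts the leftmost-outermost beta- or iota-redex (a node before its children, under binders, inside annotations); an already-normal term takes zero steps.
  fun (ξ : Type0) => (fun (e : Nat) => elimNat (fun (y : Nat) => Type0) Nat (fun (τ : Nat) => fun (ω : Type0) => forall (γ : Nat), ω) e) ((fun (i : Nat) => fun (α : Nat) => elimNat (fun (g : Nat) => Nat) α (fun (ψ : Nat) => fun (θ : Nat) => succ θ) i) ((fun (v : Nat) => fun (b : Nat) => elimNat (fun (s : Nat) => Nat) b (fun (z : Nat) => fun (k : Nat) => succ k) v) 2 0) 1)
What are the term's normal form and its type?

normal form:
  fun (ξ : Type0) => forall (e : Nat), forall (y : Nat), forall (τ : Nat), Nat
the term's type:
  forall (ξ : Type0), Type0
observation: 29 normal-order steps separate the term from its normal form.


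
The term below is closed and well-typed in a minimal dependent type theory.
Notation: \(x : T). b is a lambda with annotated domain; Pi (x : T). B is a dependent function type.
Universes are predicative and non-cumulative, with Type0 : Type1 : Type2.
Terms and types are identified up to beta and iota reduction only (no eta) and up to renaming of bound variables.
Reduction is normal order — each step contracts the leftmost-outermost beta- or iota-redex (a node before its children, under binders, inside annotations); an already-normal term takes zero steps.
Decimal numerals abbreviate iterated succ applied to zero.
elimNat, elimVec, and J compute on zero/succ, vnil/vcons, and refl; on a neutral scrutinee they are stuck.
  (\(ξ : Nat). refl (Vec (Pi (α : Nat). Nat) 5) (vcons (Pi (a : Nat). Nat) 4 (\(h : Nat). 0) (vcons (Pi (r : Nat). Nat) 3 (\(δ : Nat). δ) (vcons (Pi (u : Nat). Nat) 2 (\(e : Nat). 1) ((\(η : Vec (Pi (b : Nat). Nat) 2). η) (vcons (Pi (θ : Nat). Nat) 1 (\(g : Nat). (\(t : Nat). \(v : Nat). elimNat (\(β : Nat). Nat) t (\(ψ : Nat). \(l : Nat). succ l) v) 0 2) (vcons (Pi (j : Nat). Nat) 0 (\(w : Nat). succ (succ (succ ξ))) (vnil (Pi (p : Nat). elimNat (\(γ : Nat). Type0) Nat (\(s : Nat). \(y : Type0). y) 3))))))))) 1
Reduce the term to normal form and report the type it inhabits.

reduced normal form:
  refl (Vec (Pi (ξ : Nat). Nat) 5) (vcons (Pi (α : Nat). Nat) 4 (\(a : Nat). 0) (vcons (Pi (h : Nat). Nat) 3 (\(r : Nat). r) (vcons (Pi (δ : Nat). Nat) 2 (\(u : Nat). 1) (vcons (Pi (e : Nat). Nat) 1 (\(η : Nat). 2) (vcons (Pi (b : Nat). Nat) 0 (\(θ : Nat). 4) (vnil (Pi (g : Nat). Nat)))))))
type:
  Eq (Vec (Pi (ξ : Nat). Nat) 5) (vcons (Pi (α : Nat). Nat) 4 (\(a : Nat). 0) (vcons (Pi (h : Nat). Nat) 3 (\(r : Nat). r) (vcons (Pi (δ : Nat). Nat) 2 (\(u : Nat). 1) (vcons (Pi (e : Nat). Nat) 1 (\(η : Nat). 2) (vcons (Pi (b : Nat). Nat) 0 (\(θ : Nat). 4) (vnil (Pi (g : Nat). Nat))))))) (vcons (Pi (t : Nat). Nat) 4 (\(v : Nat). 0) (vcons (Pi (β : Nat). Nat) 3 (\(ψ : Nat). ψ) (vcons (Pi (l : Nat). Nat) 2 (\(j : Nat). 1) (vcons (Pi (w : Nat). Nat) 1 (\(p : Nat). 2) (vcons (Pi (γ : Nat). Nat) 0 (\(s : Nat). 4) (vnil (Pi (y : Nat). Nat)))))))


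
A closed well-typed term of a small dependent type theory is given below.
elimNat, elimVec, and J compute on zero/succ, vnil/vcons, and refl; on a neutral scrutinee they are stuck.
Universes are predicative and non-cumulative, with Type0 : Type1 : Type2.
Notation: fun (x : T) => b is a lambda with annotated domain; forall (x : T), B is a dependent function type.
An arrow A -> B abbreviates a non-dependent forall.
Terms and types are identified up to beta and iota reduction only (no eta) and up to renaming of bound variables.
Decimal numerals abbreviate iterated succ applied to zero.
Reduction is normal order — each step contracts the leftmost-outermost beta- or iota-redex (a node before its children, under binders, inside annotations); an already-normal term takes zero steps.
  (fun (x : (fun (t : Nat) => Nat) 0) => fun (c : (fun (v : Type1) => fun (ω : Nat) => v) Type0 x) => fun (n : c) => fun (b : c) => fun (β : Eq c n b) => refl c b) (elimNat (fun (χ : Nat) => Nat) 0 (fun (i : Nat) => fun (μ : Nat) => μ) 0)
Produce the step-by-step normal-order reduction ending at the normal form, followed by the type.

normal-order reduction:
  (fun (x : (fun (t : Nat) => Nat) 0) => fun (c : (fun (v : Type1) => fun (ω : Nat) => v) Type0 x) => fun (n : c) => fun (b : c) => fun (β : Eq c n b) => refl c b) (elimNat (fun (χ : Nat) => Nat) 0 (fun (i : Nat) => fun (μ : Nat) => μ) 0)
  ~> fun (x : (fun (t : Type1) => fun (c : Nat) => t) Type0 (elimNat (fun (v : Nat) => Nat) 0 (fun (ω : Nat) => fun (n : Nat) => n) 0)) => fun (b : x) => fun (β : x) => fun (χ : Eq x b β) => refl x β
  ~> fun (x : (fun (t : Nat) => Type0) (elimNat (fun (c : Nat) => Nat) 0 (fun (v : Nat) => fun (ω : Nat) => ω) 0)) => fun (n : x) => fun (b : x) => fun (β : Eq x n b) => refl x b
  ~> fun (x : Type0) => fun (t : x) => fun (c : x) => fun (v : Eq x t c) => refl x c
the term's type:
  forall (x : Type0), forall (t : x), forall (c : x), Eq x t c -> Eq x c c


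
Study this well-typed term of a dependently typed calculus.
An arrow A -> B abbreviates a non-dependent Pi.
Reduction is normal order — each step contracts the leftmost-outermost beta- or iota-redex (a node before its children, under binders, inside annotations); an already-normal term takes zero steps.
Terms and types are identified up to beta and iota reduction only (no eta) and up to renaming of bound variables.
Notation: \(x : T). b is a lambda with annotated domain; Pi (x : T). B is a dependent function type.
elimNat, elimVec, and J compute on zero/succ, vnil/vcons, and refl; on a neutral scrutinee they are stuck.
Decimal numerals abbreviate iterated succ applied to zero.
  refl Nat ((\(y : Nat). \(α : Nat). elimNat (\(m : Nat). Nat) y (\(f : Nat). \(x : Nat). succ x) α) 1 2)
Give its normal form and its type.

resulting normal form:
  refl Nat 3
inferred type:
  Eq Nat 3 3
observation: 9 normal-order steps separate the term from its normal form.


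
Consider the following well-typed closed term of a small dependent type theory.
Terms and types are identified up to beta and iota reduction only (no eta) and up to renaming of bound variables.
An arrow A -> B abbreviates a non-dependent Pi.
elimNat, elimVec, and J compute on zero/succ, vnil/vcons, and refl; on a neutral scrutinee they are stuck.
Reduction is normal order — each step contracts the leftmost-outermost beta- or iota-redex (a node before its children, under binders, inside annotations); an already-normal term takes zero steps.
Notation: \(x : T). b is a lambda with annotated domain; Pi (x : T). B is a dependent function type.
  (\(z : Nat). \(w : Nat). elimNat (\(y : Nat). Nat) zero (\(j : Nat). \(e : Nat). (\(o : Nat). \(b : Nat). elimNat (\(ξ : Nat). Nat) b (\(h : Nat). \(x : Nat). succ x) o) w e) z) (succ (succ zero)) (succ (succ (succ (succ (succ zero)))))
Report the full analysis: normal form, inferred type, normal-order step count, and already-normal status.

reduced normal form:
  succ (succ (succ (succ (succ (succ (succ (succ (succ (succ zero)))))))))
inferred type:
  Nat
reduction steps (normal order): 45
already normal: no
first contracted redex: a beta-redex


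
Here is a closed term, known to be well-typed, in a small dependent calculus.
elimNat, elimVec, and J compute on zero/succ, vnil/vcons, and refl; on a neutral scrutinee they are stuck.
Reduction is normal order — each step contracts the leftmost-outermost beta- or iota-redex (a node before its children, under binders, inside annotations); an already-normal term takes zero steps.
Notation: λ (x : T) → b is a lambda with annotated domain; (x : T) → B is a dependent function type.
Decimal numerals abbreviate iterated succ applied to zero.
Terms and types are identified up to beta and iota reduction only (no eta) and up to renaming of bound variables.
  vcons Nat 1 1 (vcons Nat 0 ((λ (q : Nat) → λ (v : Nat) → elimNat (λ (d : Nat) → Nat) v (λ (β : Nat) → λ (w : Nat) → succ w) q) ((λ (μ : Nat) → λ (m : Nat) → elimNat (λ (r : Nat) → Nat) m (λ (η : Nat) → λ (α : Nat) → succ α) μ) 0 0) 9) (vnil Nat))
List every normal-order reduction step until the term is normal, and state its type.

normal-order reduction:
  vcons Nat 1 1 (vcons Nat 0 ((λ (q : Nat) → λ (v : Nat) → elimNat (λ (d : Nat) → Nat) v (λ (β : Nat) → λ (w : Nat) → succ w) q) ((λ (μ : Nat) → λ (m : Nat) → elimNat (λ (r : Nat) → Nat) m (λ (η : Nat) → λ (α : Nat) → succ α) μ) 0 0) 9) (vnil Nat))
  ~> vcons Nat 1 1 (vcons Nat 0 ((λ (q : Nat) → elimNat (λ (v : Nat) → Nat) q (λ (d : Nat) → λ (β : Nat) → succ β) ((λ (w : Nat) → λ (μ : Nat) → elimNat (λ (m : Nat) → Nat) μ (λ (r : Nat) → λ (η : Nat) → succ η) w) 0 0)) 9) (vnil Nat))
  ~> vcons Nat 1 1 (vcons Nat 0 (elimNat (λ (q : Nat) → Nat) 9 (λ (v : Nat) → λ (d : Nat) → succ d) ((λ (β : Nat) → λ (w : Nat) → elimNat (λ (μ : Nat) → Nat) w (λ (m : Nat) → λ (r : Nat) → succ r) β) 0 0)) (vnil Nat))
  ~> vcons Nat 1 1 (vcons Nat 0 (elimNat (λ (q : Nat) → Nat) 9 (λ (v : Nat) → λ (d : Nat) → succ d) ((λ (β : Nat) → elimNat (λ (w : Nat) → Nat) β (λ (μ : Nat) → λ (m : Nat) → succ m) 0) 0)) (vnil Nat))
  ~> vcons Nat 1 1 (vcons Nat 0 (elimNat (λ (q : Nat) → Nat) 9 (λ (v : Nat) → λ (d : Nat) → succ d) (elimNat (λ (β : Nat) → Nat) 0 (λ (w : Nat) → λ (μ : Nat) → succ μ) 0)) (vnil Nat))
  ~> vcons Nat 1 1 (vcons Nat 0 (elimNat (λ (q : Nat) → Nat) 9 (λ (v : Nat) → λ (d : Nat) → succ d) 0) (vnil Nat))
  ~> vcons Nat 1 1 (vcons Nat 0 9 (vnil Nat))
type:
  Vec Nat 2


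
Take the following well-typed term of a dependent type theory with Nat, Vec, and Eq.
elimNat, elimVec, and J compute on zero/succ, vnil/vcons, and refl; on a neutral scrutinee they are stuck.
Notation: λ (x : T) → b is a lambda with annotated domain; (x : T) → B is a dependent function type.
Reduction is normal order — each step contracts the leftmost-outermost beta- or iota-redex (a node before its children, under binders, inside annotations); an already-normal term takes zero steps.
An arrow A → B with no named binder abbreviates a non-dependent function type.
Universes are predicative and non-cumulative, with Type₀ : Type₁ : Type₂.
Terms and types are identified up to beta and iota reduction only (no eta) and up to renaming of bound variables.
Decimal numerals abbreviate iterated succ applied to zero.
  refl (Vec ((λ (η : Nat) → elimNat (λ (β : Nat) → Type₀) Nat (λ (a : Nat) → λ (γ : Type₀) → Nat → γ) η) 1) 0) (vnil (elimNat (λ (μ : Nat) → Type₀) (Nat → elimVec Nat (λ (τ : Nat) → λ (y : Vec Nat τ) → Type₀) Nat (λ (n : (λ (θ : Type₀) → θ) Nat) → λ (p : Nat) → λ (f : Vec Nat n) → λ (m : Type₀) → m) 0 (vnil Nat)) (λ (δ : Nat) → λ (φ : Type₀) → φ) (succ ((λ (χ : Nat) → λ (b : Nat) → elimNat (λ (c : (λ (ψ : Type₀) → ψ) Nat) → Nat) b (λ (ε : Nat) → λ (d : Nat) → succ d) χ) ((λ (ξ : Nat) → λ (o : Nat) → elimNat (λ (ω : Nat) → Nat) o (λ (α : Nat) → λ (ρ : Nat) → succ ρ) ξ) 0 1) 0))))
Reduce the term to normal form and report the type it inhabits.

reduced normal form:
  refl (Vec (Nat → Nat) 0) (vnil (Nat → Nat))
inferred type:
  Eq (Vec (Nat → Nat) 0) (vnil (Nat → Nat)) (vnil (Nat → Nat))


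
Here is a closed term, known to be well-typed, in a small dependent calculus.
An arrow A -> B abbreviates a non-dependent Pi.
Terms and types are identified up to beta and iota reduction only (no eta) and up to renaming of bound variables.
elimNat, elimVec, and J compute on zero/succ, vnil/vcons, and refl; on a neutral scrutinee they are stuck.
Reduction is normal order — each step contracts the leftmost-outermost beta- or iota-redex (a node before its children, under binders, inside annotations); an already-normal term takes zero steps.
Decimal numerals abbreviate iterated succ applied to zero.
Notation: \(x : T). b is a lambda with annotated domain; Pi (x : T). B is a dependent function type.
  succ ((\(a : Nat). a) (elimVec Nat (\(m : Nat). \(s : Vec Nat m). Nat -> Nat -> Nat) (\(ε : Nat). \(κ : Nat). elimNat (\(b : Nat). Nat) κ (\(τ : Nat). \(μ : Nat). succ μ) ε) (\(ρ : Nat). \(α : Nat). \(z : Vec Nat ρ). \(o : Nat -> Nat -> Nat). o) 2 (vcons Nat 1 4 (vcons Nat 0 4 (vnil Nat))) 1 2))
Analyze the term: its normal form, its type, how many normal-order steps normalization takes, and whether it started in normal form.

resulting normal form:
  4
the term's type:
  Nat
normal-order step count: 18
already normal: no
first contracted redex: a beta-redex


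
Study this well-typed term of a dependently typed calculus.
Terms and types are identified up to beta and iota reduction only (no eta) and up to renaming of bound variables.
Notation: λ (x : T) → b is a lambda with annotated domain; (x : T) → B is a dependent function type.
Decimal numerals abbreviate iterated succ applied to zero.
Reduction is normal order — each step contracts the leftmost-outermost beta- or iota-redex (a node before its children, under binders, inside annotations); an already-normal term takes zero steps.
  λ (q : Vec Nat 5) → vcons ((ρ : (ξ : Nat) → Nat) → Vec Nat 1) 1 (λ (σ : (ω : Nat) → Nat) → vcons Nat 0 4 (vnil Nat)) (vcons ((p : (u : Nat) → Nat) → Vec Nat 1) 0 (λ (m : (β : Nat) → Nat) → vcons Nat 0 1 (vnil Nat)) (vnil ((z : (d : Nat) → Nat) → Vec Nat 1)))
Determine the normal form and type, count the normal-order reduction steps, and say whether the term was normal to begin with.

normal form:
  λ (q : Vec Nat 5) → vcons ((ρ : (ξ : Nat) → Nat) → Vec Nat 1) 1 (λ (σ : (ω : Nat) → Nat) → vcons Nat 0 4 (vnil Nat)) (vcons ((p : (u : Nat) → Nat) → Vec Nat 1) 0 (λ (m : (β : Nat) → Nat) → vcons Nat 0 1 (vnil Nat)) (vnil ((z : (d : Nat) → Nat) → Vec Nat 1)))
type:
  (q : Vec Nat 5) → Vec ((ρ : (ξ : Nat) → Nat) → Vec Nat 1) 2
reduction steps (normal order): 0
already normal: yes


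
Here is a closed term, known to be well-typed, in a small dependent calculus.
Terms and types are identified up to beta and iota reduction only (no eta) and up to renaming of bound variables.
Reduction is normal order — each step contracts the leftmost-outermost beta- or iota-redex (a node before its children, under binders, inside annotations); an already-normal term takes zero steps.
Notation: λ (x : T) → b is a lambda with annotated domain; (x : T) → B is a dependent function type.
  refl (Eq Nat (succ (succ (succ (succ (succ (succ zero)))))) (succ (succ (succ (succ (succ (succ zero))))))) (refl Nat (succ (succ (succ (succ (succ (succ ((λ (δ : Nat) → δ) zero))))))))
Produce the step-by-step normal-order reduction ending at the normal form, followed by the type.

reduction (normal order):
  refl (Eq Nat (succ (succ (succ (succ (succ (succ zero)))))) (succ (succ (succ (succ (succ (succ zero))))))) (refl Nat (succ (succ (succ (succ (succ (succ ((λ (δ : Nat) → δ) zero))))))))
  ~> refl (Eq Nat (succ (succ (succ (succ (succ (succ zero)))))) (succ (succ (succ (succ (succ (succ zero))))))) (refl Nat (succ (succ (succ (succ (succ (succ zero)))))))
the term's type:
  Eq (Eq Nat (succ (succ (succ (succ (succ (succ zero)))))) (succ (succ (succ (succ (succ (succ zero))))))) (refl Nat (succ (succ (succ (succ (succ (succ zero))))))) (refl Nat (succ (succ (succ (succ (succ (succ zero)))))))


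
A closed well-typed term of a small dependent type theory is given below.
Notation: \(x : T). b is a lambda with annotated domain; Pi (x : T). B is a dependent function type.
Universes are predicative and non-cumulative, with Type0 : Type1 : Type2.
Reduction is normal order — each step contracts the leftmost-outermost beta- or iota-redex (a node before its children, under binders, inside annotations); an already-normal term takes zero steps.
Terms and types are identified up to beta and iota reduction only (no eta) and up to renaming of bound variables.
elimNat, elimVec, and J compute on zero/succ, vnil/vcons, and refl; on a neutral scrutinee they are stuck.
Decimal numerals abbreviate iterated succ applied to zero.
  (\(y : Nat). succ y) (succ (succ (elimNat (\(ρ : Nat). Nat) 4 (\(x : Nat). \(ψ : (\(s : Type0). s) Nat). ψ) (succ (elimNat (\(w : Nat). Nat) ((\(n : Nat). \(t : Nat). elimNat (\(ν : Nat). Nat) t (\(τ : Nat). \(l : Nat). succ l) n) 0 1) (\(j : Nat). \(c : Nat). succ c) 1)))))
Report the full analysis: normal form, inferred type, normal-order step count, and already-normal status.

reduced normal form:
  7
type:
  Nat
steps to reach normal form (normal order): 19
term was already normal: no
first redex: a beta-redex


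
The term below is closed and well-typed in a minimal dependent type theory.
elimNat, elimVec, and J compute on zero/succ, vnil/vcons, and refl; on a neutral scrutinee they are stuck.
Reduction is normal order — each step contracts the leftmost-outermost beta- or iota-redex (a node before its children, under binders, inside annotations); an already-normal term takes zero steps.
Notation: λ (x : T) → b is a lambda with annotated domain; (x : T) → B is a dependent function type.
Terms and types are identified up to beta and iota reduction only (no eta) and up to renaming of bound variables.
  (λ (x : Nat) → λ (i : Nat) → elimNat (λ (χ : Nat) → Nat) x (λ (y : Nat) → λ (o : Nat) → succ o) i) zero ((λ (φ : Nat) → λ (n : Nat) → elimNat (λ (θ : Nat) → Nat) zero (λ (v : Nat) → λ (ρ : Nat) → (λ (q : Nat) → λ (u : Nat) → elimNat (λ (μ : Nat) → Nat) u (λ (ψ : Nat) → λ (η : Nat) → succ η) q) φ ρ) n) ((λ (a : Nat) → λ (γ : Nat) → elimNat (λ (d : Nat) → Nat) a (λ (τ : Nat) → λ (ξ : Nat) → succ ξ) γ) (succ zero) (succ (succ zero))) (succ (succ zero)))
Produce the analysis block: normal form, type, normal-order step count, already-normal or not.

resulting normal form:
  succ (succ (succ (succ (succ (succ zero)))))
inferred type:
  Nat
reduction steps (normal order): 72
already normal: no
first redex: a beta-redex


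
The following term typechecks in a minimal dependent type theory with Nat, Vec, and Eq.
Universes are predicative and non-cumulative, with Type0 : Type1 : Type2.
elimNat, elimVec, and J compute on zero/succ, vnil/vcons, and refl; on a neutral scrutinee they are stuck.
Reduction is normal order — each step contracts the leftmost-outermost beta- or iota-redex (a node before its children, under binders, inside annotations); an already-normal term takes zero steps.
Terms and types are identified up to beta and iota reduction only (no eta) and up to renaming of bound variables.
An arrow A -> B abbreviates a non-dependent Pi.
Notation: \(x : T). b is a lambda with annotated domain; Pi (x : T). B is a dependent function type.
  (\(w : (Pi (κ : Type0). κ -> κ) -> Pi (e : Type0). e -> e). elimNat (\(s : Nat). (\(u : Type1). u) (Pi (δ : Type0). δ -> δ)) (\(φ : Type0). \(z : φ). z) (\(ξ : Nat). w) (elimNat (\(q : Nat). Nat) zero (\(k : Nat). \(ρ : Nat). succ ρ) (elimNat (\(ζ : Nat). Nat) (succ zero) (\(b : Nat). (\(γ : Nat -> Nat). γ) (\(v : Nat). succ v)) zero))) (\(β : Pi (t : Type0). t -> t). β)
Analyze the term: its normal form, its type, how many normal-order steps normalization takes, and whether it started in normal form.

normal form:
  \(w : Type0). \(κ : w). κ
the term's type:
  Pi (w : Type0). w -> w
steps to reach normal form (normal order): 11
already normal: no
first redex: a beta-redex


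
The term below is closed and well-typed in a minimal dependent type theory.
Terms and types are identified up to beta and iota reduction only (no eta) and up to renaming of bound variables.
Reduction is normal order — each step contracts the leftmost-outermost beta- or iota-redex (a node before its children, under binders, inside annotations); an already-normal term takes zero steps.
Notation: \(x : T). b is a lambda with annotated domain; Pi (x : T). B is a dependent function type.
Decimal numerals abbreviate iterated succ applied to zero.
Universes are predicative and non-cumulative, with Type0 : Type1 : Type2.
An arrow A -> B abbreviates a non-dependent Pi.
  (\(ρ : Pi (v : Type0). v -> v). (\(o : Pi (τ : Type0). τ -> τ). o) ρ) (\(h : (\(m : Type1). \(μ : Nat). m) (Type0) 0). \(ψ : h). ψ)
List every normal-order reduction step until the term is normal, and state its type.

normal-order reduction:
  (\(ρ : Pi (v : Type0). v -> v). (\(o : Pi (τ : Type0). τ -> τ). o) ρ) (\(h : (\(m : Type1). \(μ : Nat). m) (Type0) 0). \(ψ : h). ψ)
  ~> (\(ρ : Pi (v : Type0). v -> v). ρ) (\(o : (\(τ : Type1). \(h : Nat). τ) (Type0) 0). \(m : o). m)
  ~> \(ρ : (\(v : Type1). \(o : Nat). v) (Type0) 0). \(τ : ρ). τ
  ~> \(ρ : (\(v : Nat). Type0) 0). \(o : ρ). o
  ~> \(ρ : Type0). \(v : ρ). v
type:
  Pi (ρ : Type0). ρ -> ρ


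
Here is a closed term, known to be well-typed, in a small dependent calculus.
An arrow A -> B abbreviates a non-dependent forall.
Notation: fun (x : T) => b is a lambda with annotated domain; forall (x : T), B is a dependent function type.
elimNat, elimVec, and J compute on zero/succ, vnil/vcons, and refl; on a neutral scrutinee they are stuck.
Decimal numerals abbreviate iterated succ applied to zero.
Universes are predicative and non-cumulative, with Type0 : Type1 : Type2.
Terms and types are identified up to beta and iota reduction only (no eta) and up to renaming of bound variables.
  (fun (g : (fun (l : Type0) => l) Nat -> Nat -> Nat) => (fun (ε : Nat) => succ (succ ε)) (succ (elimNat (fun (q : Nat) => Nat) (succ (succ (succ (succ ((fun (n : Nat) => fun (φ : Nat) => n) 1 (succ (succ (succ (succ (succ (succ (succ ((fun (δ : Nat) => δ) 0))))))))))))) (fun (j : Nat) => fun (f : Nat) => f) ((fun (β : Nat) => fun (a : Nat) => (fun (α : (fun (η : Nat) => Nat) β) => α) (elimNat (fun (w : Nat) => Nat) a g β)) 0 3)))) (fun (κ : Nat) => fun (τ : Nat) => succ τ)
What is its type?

inferred type:
  Nat


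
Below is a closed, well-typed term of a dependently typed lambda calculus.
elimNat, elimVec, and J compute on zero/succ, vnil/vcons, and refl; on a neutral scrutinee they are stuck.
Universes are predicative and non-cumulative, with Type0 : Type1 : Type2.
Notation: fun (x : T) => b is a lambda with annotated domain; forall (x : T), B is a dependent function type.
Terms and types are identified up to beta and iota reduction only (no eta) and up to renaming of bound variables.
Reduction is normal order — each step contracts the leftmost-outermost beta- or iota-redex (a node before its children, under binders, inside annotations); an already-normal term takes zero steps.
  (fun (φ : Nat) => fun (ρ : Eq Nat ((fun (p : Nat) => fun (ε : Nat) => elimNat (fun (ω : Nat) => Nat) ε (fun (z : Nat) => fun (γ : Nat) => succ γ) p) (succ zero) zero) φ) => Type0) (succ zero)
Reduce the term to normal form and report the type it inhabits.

resulting normal form:
  fun (φ : Eq Nat (succ zero) (succ zero)) => Type0
the term's type:
  forall (φ : Eq Nat (succ zero) (succ zero)), Type1
observation: normalization takes exactly 7 steps under the normal-order strategy.


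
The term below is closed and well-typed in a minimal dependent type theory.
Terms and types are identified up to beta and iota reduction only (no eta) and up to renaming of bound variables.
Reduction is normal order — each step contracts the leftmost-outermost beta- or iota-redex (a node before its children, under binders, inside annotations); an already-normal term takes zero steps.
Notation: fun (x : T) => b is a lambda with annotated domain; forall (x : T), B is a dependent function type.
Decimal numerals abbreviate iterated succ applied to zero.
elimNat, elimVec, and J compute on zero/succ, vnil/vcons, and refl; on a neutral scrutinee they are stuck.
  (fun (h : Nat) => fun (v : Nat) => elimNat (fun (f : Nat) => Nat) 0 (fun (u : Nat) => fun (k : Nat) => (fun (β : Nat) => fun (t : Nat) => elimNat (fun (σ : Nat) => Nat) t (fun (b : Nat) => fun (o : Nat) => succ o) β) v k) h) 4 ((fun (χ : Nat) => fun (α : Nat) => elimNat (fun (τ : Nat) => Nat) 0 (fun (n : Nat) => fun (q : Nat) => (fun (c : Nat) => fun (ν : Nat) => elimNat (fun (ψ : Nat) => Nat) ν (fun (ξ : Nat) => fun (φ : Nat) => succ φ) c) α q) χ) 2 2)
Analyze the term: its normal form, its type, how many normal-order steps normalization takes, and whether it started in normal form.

resulting normal form:
  16
inferred type:
  Nat
steps to reach normal form (normal order): 183
started in normal form: no
first contracted redex: a beta-redex


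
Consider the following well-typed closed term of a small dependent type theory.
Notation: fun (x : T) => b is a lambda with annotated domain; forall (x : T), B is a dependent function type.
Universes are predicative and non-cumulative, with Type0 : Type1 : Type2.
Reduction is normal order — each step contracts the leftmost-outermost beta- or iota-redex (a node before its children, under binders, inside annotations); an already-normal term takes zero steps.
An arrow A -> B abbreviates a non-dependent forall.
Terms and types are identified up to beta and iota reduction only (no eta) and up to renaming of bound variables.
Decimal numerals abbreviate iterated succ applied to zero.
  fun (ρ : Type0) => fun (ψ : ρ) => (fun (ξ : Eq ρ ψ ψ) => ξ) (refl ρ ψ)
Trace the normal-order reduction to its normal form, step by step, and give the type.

normal-order reduction sequence:
  fun (ρ : Type0) => fun (ψ : ρ) => (fun (ξ : Eq ρ ψ ψ) => ξ) (refl ρ ψ)
  ~> fun (ρ : Type0) => fun (ψ : ρ) => refl ρ ψ
the term's type:
  forall (ρ : Type0), forall (ψ : ρ), Eq ρ ψ ψ


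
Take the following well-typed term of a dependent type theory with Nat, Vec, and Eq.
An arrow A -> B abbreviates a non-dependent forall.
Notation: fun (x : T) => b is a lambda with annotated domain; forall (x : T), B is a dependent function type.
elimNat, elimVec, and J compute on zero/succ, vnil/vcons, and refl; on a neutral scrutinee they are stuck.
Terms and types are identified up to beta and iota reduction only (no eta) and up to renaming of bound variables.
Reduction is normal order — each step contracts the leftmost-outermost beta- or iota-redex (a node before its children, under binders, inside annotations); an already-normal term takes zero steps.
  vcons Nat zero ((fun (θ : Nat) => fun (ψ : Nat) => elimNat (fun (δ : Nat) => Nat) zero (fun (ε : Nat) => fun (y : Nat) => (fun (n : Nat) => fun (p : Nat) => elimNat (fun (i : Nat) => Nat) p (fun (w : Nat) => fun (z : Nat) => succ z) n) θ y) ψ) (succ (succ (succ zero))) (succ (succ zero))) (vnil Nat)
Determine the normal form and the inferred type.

reduced normal form:
  vcons Nat zero (succ (succ (succ (succ (succ (succ zero)))))) (vnil Nat)
the term's type:
  Vec Nat (succ zero)


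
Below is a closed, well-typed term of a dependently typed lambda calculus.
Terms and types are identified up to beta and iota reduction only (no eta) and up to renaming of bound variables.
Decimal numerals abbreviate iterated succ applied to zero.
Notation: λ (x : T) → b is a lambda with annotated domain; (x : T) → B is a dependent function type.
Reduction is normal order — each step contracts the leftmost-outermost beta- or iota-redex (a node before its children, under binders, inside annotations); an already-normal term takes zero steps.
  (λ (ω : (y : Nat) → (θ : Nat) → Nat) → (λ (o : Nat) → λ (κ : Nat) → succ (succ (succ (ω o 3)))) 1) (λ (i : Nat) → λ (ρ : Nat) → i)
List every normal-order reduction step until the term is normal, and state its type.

normal-order reduction:
  (λ (ω : (y : Nat) → (θ : Nat) → Nat) → (λ (o : Nat) → λ (κ : Nat) → succ (succ (succ (ω o 3)))) 1) (λ (i : Nat) → λ (ρ : Nat) → i)
  ~> (λ (ω : Nat) → λ (y : Nat) → succ (succ (succ ((λ (θ : Nat) → λ (o : Nat) → θ) ω 3)))) 1
  ~> λ (ω : Nat) → succ (succ (succ ((λ (y : Nat) → λ (θ : Nat) → y) 1 3)))
  ~> λ (ω : Nat) → succ (succ (succ ((λ (y : Nat) → 1) 3)))
  ~> λ (ω : Nat) → 4
type:
  (ω : Nat) → Nat


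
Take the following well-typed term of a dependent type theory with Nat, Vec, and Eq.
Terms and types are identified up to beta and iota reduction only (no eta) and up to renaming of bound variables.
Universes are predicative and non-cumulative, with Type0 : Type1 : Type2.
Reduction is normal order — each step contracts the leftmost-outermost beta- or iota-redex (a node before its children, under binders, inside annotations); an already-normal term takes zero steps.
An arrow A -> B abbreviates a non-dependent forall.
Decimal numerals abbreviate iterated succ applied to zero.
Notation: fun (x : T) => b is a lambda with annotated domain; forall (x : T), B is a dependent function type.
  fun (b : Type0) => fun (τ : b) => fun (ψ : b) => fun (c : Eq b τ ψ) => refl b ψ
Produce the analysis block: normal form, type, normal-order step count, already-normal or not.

resulting normal form:
  fun (b : Type0) => fun (τ : b) => fun (ψ : b) => fun (c : Eq b τ ψ) => refl b ψ
type:
  forall (b : Type0), forall (τ : b), forall (ψ : b), Eq b τ ψ -> Eq b ψ ψ
steps to reach normal form (normal order): 0
term was already normal: yes


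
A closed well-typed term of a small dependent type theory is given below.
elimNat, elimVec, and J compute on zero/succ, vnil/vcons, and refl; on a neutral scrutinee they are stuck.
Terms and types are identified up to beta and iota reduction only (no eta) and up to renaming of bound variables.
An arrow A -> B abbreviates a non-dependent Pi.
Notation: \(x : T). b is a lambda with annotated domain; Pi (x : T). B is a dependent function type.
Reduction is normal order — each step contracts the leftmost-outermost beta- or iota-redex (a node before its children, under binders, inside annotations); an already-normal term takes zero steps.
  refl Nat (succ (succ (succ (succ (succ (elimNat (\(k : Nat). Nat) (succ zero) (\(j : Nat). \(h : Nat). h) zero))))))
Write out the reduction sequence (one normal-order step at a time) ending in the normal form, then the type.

normal-order reduction sequence:
  refl Nat (succ (succ (succ (succ (succ (elimNat (\(k : Nat). Nat) (succ zero) (\(j : Nat). \(h : Nat). h) zero))))))
  ~> refl Nat (succ (succ (succ (succ (succ (succ zero))))))
the term's type:
  Eq Nat (succ (succ (succ (succ (succ (succ zero)))))) (succ (succ (succ (succ (succ (succ zero))))))


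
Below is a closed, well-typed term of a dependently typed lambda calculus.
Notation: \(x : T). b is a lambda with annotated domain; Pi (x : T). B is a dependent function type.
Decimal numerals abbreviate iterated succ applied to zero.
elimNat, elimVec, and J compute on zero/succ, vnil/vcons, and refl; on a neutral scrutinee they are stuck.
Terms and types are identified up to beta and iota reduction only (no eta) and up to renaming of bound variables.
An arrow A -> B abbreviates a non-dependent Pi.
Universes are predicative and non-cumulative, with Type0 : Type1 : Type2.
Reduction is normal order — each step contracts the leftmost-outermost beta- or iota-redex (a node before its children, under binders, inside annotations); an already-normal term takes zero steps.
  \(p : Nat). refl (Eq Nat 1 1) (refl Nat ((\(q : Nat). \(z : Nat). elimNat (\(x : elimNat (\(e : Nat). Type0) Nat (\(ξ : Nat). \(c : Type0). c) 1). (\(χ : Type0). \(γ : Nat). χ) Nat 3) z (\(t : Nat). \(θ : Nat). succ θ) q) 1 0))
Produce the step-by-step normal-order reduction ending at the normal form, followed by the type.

normal-order reduction sequence:
  \(p : Nat). refl (Eq Nat 1 1) (refl Nat ((\(q : Nat). \(z : Nat). elimNat (\(x : elimNat (\(e : Nat). Type0) Nat (\(ξ : Nat). \(c : Type0). c) 1). (\(χ : Type0). \(γ : Nat). χ) Nat 3) z (\(t : Nat). \(θ : Nat). succ θ) q) 1 0))
  ~> \(p : Nat). refl (Eq Nat 1 1) (refl Nat ((\(q : Nat). elimNat (\(z : elimNat (\(x : Nat). Type0) Nat (\(e : Nat). \(ξ : Type0). ξ) 1). (\(c : Type0). \(χ : Nat). c) Nat 3) q (\(γ : Nat). \(t : Nat). succ t) 1) 0))
  ~> \(p : Nat). refl (Eq Nat 1 1) (refl Nat (elimNat (\(q : elimNat (\(z : Nat). Type0) Nat (\(x : Nat). \(e : Type0). e) 1). (\(ξ : Type0). \(c : Nat). ξ) Nat 3) 0 (\(χ : Nat). \(γ : Nat). succ γ) 1))
  ~> \(p : Nat). refl (Eq Nat 1 1) (refl Nat ((\(q : Nat). \(z : Nat). succ z) 0 (elimNat (\(x : elimNat (\(e : Nat). Type0) Nat (\(ξ : Nat). \(c : Type0). c) 1). (\(χ : Type0). \(γ : Nat). χ) Nat 3) 0 (\(t : Nat). \(θ : Nat). succ θ) 0)))
  ~> \(p : Nat). refl (Eq Nat 1 1) (refl Nat ((\(q : Nat). succ q) (elimNat (\(z : elimNat (\(x : Nat). Type0) Nat (\(e : Nat). \(ξ : Type0). ξ) 1). (\(c : Type0). \(χ : Nat). c) Nat 3) 0 (\(γ : Nat). \(t : Nat). succ t) 0)))
  ~> \(p : Nat). refl (Eq Nat 1 1) (refl Nat (succ (elimNat (\(q : elimNat (\(z : Nat). Type0) Nat (\(x : Nat). \(e : Type0). e) 1). (\(ξ : Type0). \(c : Nat). ξ) Nat 3) 0 (\(χ : Nat). \(γ : Nat). succ γ) 0)))
  ~> \(p : Nat). refl (Eq Nat 1 1) (refl Nat 1)
the term's type:
  Nat -> Eq (Eq Nat 1 1) (refl Nat 1) (refl Nat 1)


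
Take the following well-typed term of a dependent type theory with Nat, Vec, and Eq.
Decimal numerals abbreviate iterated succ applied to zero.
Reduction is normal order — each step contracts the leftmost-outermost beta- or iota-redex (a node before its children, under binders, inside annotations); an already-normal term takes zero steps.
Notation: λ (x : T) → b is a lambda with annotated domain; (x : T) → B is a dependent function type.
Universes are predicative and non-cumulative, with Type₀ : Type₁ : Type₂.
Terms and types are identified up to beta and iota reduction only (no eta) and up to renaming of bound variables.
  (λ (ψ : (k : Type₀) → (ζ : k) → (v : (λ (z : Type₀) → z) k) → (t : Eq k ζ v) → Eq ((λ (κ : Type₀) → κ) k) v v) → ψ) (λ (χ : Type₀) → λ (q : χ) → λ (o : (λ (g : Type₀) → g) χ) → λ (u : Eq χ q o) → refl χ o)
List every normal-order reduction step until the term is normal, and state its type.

reduction (normal order):
  (λ (ψ : (k : Type₀) → (ζ : k) → (v : (λ (z : Type₀) → z) k) → (t : Eq k ζ v) → Eq ((λ (κ : Type₀) → κ) k) v v) → ψ) (λ (χ : Type₀) → λ (q : χ) → λ (o : (λ (g : Type₀) → g) χ) → λ (u : Eq χ q o) → refl χ o)
  ~> λ (ψ : Type₀) → λ (k : ψ) → λ (ζ : (λ (v : Type₀) → v) ψ) → λ (z : Eq ψ k ζ) → refl ψ ζ
  ~> λ (ψ : Type₀) → λ (k : ψ) → λ (ζ : ψ) → λ (v : Eq ψ k ζ) → refl ψ ζ
the term's type:
  (ψ : Type₀) → (k : ψ) → (ζ : ψ) → (v : Eq ψ k ζ) → Eq ψ ζ ζ


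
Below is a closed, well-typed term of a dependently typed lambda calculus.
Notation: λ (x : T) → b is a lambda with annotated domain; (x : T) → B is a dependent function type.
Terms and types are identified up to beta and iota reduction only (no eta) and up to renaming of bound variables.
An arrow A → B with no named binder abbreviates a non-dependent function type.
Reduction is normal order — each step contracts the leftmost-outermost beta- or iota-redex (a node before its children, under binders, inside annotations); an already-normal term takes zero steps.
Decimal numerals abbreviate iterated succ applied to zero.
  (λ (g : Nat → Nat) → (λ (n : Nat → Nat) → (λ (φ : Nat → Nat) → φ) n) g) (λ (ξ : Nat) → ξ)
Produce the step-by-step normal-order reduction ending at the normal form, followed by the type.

normal-order reduction sequence:
  (λ (g : Nat → Nat) → (λ (n : Nat → Nat) → (λ (φ : Nat → Nat) → φ) n) g) (λ (ξ : Nat) → ξ)
  ~> (λ (g : Nat → Nat) → (λ (n : Nat → Nat) → n) g) (λ (φ : Nat) → φ)
  ~> (λ (g : Nat → Nat) → g) (λ (n : Nat) → n)
  ~> λ (g : Nat) → g
the term's type:
  Nat → Nat


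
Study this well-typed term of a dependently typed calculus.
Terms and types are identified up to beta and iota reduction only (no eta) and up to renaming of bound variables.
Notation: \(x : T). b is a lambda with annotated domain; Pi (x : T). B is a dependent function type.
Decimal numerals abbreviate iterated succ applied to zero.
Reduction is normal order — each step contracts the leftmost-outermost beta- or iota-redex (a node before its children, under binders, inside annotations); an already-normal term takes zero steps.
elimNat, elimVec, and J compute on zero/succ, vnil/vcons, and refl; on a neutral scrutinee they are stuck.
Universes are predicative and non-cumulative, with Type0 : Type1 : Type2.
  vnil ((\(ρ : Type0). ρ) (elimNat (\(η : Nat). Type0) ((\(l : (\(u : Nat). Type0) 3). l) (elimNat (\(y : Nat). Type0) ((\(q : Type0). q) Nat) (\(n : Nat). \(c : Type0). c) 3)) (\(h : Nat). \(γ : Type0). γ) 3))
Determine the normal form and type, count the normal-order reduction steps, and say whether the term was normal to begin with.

reduced normal form:
  vnil Nat
inferred type:
  Vec Nat 0
reduction steps (normal order): 23
started in normal form: no
first contracted redex: a beta-redex


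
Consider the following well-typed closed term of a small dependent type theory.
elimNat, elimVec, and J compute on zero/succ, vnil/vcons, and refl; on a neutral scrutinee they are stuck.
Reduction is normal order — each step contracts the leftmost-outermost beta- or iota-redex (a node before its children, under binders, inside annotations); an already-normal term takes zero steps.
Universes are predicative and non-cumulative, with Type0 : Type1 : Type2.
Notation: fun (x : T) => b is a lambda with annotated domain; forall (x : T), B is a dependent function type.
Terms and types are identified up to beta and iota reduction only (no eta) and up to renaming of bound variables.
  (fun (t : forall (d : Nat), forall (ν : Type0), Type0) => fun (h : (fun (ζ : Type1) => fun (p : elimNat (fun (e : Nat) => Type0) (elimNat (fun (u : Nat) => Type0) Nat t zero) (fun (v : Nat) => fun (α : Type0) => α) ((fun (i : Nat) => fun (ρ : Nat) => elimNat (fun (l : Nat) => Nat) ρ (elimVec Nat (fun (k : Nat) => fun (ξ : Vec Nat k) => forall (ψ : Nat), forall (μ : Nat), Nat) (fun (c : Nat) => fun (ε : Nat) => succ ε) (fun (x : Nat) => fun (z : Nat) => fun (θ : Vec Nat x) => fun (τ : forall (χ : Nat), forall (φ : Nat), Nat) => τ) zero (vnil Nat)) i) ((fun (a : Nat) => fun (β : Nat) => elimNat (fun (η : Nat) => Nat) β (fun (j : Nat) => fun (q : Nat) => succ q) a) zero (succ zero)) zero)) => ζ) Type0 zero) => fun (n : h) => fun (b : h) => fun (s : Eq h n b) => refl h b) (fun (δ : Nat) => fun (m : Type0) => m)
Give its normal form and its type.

reduced normal form:
  fun (t : Type0) => fun (d : t) => fun (ν : t) => fun (h : Eq t d ν) => refl t ν
type:
  forall (t : Type0), forall (d : t), forall (ν : t), forall (h : Eq t d ν), Eq t ν ν
observation: the term reaches its normal form after 3 normal-order steps.


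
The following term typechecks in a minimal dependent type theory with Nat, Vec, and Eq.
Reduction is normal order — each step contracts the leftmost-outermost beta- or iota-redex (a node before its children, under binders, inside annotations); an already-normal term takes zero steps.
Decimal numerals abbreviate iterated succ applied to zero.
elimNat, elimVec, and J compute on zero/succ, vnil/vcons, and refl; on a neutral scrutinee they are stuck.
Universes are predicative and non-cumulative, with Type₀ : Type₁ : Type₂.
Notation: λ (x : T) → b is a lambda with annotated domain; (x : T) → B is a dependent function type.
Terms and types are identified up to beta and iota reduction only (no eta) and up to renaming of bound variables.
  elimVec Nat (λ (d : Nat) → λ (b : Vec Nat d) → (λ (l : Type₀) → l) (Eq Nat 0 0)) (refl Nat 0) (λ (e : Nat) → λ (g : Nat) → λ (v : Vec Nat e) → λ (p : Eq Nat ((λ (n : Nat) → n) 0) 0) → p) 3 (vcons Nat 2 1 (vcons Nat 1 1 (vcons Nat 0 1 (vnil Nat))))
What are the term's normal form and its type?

normal form:
  refl Nat 0
type:
  Eq Nat 0 0
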